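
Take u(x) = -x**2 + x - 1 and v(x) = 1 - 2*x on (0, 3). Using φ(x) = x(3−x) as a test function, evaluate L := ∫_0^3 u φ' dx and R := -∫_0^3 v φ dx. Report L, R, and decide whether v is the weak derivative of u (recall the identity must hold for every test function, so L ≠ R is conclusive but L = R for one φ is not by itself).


LHS = 9, RHS = 9. Yes, v = u' weakly.

u(x) = -x**2 + x - 1, classical derivative u'(x) = 1 - 2*x.
φ(x) = x(3−x), so φ'(x) = 3 - 2*x.
Note φ(0) = φ(3) = 0, so the boundary term u·φ vanishes.
LHS = ∫_0^3 u(x) φ'(x) dx = ∫_0^3 (2*x^3 - 5*x^2 + 5*x - 3) dx. Term by term:
  ∫_0^3 2*x^3 dx = 81/2;  ∫_0^3 -5*x^2 dx = -45;  ∫_0^3 5*x dx = 45/2;
  ∫_0^3 -3 dx = -9.
Sum: 81/2 − 45 + 45/2 − 9 = 9.
So LHS = 9.
∫_0^3 v(x) φ(x) dx = ∫_0^3 (2*x^3 - 7*x^2 + 3*x) dx. Term by term:
  ∫_0^3 2*x^3 dx = 81/2;  ∫_0^3 -7*x^2 dx = -63;  ∫_0^3 3*x dx = 27/2.
Sum: 81/2 − 63 + 27/2 = -9.
So RHS = -∫_0^3 v(x) φ(x) dx = 9.
LHS = RHS, so the identity holds for this test φ.
Moreover u is smooth here and v(x) = u'(x) = 1 - 2*x pointwise, so the identity holds for every test function. Hence v is the weak derivative of u.


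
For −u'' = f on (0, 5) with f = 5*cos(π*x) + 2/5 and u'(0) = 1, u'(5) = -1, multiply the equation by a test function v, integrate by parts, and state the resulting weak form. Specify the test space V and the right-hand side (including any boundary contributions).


V = H^1(0, 5) (v unrestricted at boundary; u is determined up to an additive constant); weak form: ∫_0^5 u'v' dx = ∫_0^5 (5*cos(π*x) + 2/5) v dx − v(5) − v(0) for all v ∈ V.

Multiply both sides by a test function v and integrate from 0 to 5:
  ∫_0^5 −u''(x) v(x) dx = ∫_0^5 f(x) v(x) dx.
Integrate the LHS by parts once:
  ∫_0^5 −u'' v dx = −[u'(x) v(x)]_0^5 + ∫_0^5 u'(x) v'(x) dx.
Thus ∫_0^5 u'(x) v'(x) dx = ∫_0^5 f(x) v(x) dx + [u'(x) v(x)]_0^5.
Choose V so that boundary terms are either known or forced to vanish.
u has inhomogeneous Neumann u'(0) = 1, u'(5) = -1. [u' v]_0^5 = (-1)·v(5) − (1)·v(0) = − v(5) − v(0). Take V = H^1(0, 5); boundary term becomes part of RHS.
Weak formulation: find u (satisfying any essential BC) such that ∫_0^5 u'(x) v'(x) dx = ∫_0^5 f v dx − v(5) − v(0) for all v ∈ V (Neumann data are natural BCs: they enter the RHS as boundary terms).
Substituting f(x) = 5*cos(π*x) + 2/5, the right-hand side is ∫_0^5 (5*cos(π*x) + 2/5) v dx − v(5) − v(0).
Compatibility check (pure Neumann): taking v ≡ 1 ∈ V gives 0 = ∫_0^5 f dx + (-1) − (1), i.e. ∫_0^5 f dx must equal u'(0) − u'(5) = 2. Indeed ∫_0^5 (5*cos(π*x) + 2/5) dx = 2, so the data are compatible. The solution is then unique only up to an additive constant (fix it e.g. by requiring ∫_0^5 u dx = 0).


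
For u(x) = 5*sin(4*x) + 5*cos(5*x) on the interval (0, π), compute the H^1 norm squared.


||u||_{H^1(0,π)}^2 = -10400/9 + 1075*π/2

u'(x) = -25*sin(5*x) + 20*cos(4*x).
Expand u² and (u')² and integrate term by term on (0, π), using: for integers n ≥ 1, ∫_0^π sin²(nx) dx = ∫_0^π cos²(nx) dx = π/2; for n ≠ n', ∫_0^π sin(nx)sin(n'x) dx = ∫_0^π cos(nx)cos(n'x) dx = 0; and by product-to-sum, ∫_0^π sin(nx)cos(n'x) dx = ½∫_0^π [sin((n+n')x) + sin((n−n')x)] dx, which is 0 when n+n' is even and 2n/(n²−n'²) when n+n' is odd (it need not vanish on (0, π)).
  u² squared terms: (5)²·∫cos(5x)² dx = 25·π/2 = 25*π/2;  (5)²·∫sin(4x)² dx = 25·π/2 = 25*π/2.
  u² cross terms: 2·(5)·(5)·∫cos(5x)·sin(4x) dx = 50·(-8/9) = -400/9.
  So ∫_0^π u² dx = 25*π/2 + 25*π/2 − 400/9 = -400/9 + 25*π.
  (u')² squared terms: (-25)²·∫sin(5x)² dx = 625·π/2 = 625*π/2;  (20)²·∫cos(4x)² dx = 400·π/2 = 200*π.
  (u')² cross terms: 2·(-25)·(20)·∫sin(5x)·cos(4x) dx = -1000·(10/9) = -10000/9.
  So ∫_0^π (u')² dx = 625*π/2 + 200*π − 10000/9 = -10000/9 + 1025*π/2.
||u||_{H^1}^2 = (-400/9 + 25*π) + (-10000/9 + 1025*π/2) = -10400/9 + 1075*π/2.


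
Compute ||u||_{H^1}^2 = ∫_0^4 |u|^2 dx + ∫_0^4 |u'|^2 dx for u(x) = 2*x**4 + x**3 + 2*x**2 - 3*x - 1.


||u||_{H^1}^2 = 112988744/315

The H^1 norm (squared) on an interval (0, L) is
  ||u||_{H^1}^2 = ∫_0^L u(x)^2 dx + ∫_0^L u'(x)^2 dx.
Compute u'(x) = 8*x**3 + 3*x**2 + 4*x - 3.
Then u(x)^2 = 4*x**8 + 4*x**7 + 9*x**6 - 8*x**5 - 6*x**4 - 14*x**3 + 5*x**2 + 6*x + 1 and u'(x)^2 = 64*x**6 + 48*x**5 + 73*x**4 - 24*x**3 - 2*x**2 - 24*x + 9.
Integrate each monomial from 0 to 4 using ∫_0^4 c·x^n dx = c·4^(n+1)/(n+1):
  ∫_0^4 u(x)^2 dx = ∫_0^4 (4*x^8 + 4*x^7 + 9*x^6 - 8*x^5 - 6*x^4 - 14*x^3 + 5*x^2 + 6*x + 1) dx. Term by term:
    ∫_0^4 4*x^8 dx = 1048576/9;  ∫_0^4 4*x^7 dx = 32768;  ∫_0^4 9*x^6 dx = 147456/7;
    ∫_0^4 -8*x^5 dx = -16384/3;  ∫_0^4 -6*x^4 dx = -6144/5;  ∫_0^4 -14*x^3 dx = -896;
    ∫_0^4 5*x^2 dx = 320/3;  ∫_0^4 6*x dx = 48;  ∫_0^4 1 dx = 4.
  Sum: 1048576/9 + 32768 + 147456/7 − 16384/3 − 6144/5 − 896 + 320/3 + 48 + 4 = 51317948/315.
  ∫_0^4 u'(x)^2 dx = ∫_0^4 (64*x^6 + 48*x^5 + 73*x^4 - 24*x^3 - 2*x^2 - 24*x + 9) dx. Term by term:
    ∫_0^4 64*x^6 dx = 1048576/7;  ∫_0^4 48*x^5 dx = 32768;  ∫_0^4 73*x^4 dx = 74752/5;
    ∫_0^4 -24*x^3 dx = -1536;  ∫_0^4 -2*x^2 dx = -128/3;  ∫_0^4 -24*x dx = -192;
    ∫_0^4 9 dx = 36.
  Sum: 1048576/7 + 32768 + 74752/5 − 1536 − 128/3 − 192 + 36 = 20556932/105.
Adding: ||u||_{H^1}^2 = 51317948/315 + 20556932/105 = 112988744/315.


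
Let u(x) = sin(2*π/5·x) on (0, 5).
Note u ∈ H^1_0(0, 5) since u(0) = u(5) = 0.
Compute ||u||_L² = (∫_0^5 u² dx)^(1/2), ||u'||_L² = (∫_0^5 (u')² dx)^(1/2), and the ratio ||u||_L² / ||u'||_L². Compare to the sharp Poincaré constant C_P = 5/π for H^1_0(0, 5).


||u||_L² / ||u'||_L² = 5/(2*π) < C_P = 5/π.

u(x) = sin(2*π/5·x), so u'(x) = 2*π*cos(2*π*x/5)/5.
Writing u(x) = A·sin(kπx/L) with A = 1 and k = 2, use ∫_0^L sin²(kπx/L) dx = L/2 and ∫_0^L cos²(kπx/L) dx = L/2.
u² = 1·sin²(2*π/5·x) and (u')² = 4*π^2/25·cos²(2*π/5·x), and each of sin², cos² integrates to L/2 = 5/2 over (0, 5).
∫_0^5 u² dx = 5/2, so ||u||_L² = sqrt(10)/2.
∫_0^5 (u')² dx = 2*π^2/5, so ||u'||_L² = sqrt(10)*π/5.
Ratio ||u||_L² / ||u'||_L² = 5/(2*π).
Sharp Poincaré constant on H^1_0(0, 5) is C_P = L/π = 5/π, achieved by sin(π/5·x).
This is the k = 2 harmonic; the ratio L/(kπ) is strictly less than C_P = L/π, consistent with the sharp inequality ||u||_L² ≤ C_P ||u'||_L².


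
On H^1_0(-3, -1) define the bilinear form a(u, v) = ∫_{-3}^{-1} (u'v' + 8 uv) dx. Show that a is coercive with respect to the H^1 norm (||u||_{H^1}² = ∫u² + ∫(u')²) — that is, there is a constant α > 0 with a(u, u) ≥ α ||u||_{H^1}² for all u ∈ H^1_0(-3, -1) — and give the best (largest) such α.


α = 1

Coercivity of a(·,·) on H^1_0(-3, -1) means a(u, u) ≥ α ||u||_{H^1}² for every u ∈ H^1_0.
The interval has length L = 2, and Poincaré/coercivity depend only on L. Here a(u, u) = ∫(u')² + (8)·∫u².
Here c = 8 ≥ 1, so a(u,u) = ∫(u')² + c∫u² ≥ ∫(u')² + ∫u² = ||u||_{H^1}², i.e. α = 1 works. No larger α is possible: a(u,u) ≥ α||u||_{H^1}² means (1−α)∫(u')² ≥ (α−c)∫u², and for the modes u_n = sin(nπ(x−x₀)/L) (x₀ the left endpoint) one has ∫u_n²/∫(u_n')² = (L/(nπ))² → 0, so a(u_n,u_n)/||u_n||_{H^1}² → 1. Hence the optimal constant is α = 1.
Therefore α = 1.


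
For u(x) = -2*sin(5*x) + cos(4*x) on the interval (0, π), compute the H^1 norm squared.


||u||_{H^1(0,π)}^2 = -680/9 + 121*π/2

u'(x) = -4*sin(4*x) - 10*cos(5*x).
Expand u² and (u')² and integrate term by term on (0, π), using: for integers n ≥ 1, ∫_0^π sin²(nx) dx = ∫_0^π cos²(nx) dx = π/2; for n ≠ n', ∫_0^π sin(nx)sin(n'x) dx = ∫_0^π cos(nx)cos(n'x) dx = 0; and by product-to-sum, ∫_0^π sin(nx)cos(n'x) dx = ½∫_0^π [sin((n+n')x) + sin((n−n')x)] dx, which is 0 when n+n' is even and 2n/(n²−n'²) when n+n' is odd (it need not vanish on (0, π)).
  u² squared terms: (-2)²·∫sin(5x)² dx = 4·π/2 = 2*π;  (1)²·∫cos(4x)² dx = 1·π/2 = π/2.
  u² cross terms: 2·(-2)·(1)·∫sin(5x)·cos(4x) dx = -4·(10/9) = -40/9.
  So ∫_0^π u² dx = 2*π + π/2 − 40/9 = -40/9 + 5*π/2.
  (u')² squared terms: (-10)²·∫cos(5x)² dx = 100·π/2 = 50*π;  (-4)²·∫sin(4x)² dx = 16·π/2 = 8*π.
  (u')² cross terms: 2·(-10)·(-4)·∫cos(5x)·sin(4x) dx = 80·(-8/9) = -640/9.
  So ∫_0^π (u')² dx = 50*π + 8*π − 640/9 = -640/9 + 58*π.
||u||_{H^1}^2 = (-40/9 + 5*π/2) + (-640/9 + 58*π) = -680/9 + 121*π/2.


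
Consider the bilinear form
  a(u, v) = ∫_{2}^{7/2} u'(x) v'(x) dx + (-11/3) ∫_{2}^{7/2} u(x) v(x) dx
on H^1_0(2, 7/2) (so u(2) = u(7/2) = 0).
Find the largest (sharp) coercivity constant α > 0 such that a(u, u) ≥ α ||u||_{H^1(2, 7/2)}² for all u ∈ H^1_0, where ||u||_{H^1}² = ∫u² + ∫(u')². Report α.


α = (-33 + 4*π^2)/(9 + 4*π^2)

Coercivity of a(·,·) on H^1_0(2, 7/2) means a(u, u) ≥ α ||u||_{H^1}² for every u ∈ H^1_0.
The interval has length L = 3/2, and Poincaré/coercivity depend only on L. Here a(u, u) = ∫(u')² + (-11/3)·∫u².
Here c = -11/3 < 0 with |c| < (π/L)² = 4*π^2/9, so coercivity still holds. The condition a(u,u) ≥ α||u||_{H^1}² reads (1−α)∫(u')² ≥ (α−c)∫u². Any admissible α is ≤ 1 (rapidly oscillating u have ∫u²/∫(u')² → 0), and α = 1 would force 0 ≥ (1−c)∫u², impossible since c < 1; so 1−α > 0. By the sharp Poincaré inequality on H^1_0 of an interval of length L, ∫(u')² ≥ (π/L)²∫u² with equality for the first sine mode sin(π(x−x₀)/L) (x₀ the left endpoint), so the inequality holds for all u iff (1−α)(π/L)² ≥ α − c, i.e. α ≤ ((π/L)² + c)/((π/L)² + 1) = (1 + c(L/π)²)/(1 + (L/π)²). (Direct route, valid since c ≤ 0: Poincaré gives c∫u² ≥ c(L/π)²∫(u')², so a(u,u) ≥ (1 + c(L/π)²)∫(u')², while ||u||_{H^1}² ≤ (1 + (L/π)²)∫(u')²; dividing yields the same α.) With (π/L)² = 4*π^2/9 and c = -11/3, the largest admissible constant is α = ((π/L)² + c)/((π/L)² + 1).
Simplifying, α = (-33 + 4*π^2)/(9 + 4*π^2).


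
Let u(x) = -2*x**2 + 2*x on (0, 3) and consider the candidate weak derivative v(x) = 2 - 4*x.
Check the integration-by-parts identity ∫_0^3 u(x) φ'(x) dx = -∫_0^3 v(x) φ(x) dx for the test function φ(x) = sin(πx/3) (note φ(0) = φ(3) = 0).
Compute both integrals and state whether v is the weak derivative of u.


LHS = 24/π, RHS = 24/π. Yes, v = u' weakly.

u(x) = -2*x**2 + 2*x, classical derivative u'(x) = 2 - 4*x.
φ(x) = sin(πx/3), so φ'(x) = π*cos(π*x/3)/3.
Note φ(0) = φ(3) = 0, so the boundary term u·φ vanishes.
LHS = ∫_0^3 u(x) φ'(x) dx = ∫_0^3 (-2*π*x^2*cos(π*x/3)/3 + 2*π*x*cos(π*x/3)/3) dx. Term by term:
  ∫_0^3 -2*π*x^2*cos(π*x/3)/3 dx = 36/π;  ∫_0^3 2*π*x*cos(π*x/3)/3 dx = -12/π.
Sum: 36/π − 12/π = 24/π.
So LHS = 24/π.
∫_0^3 v(x) φ(x) dx = ∫_0^3 (-4*x*sin(π*x/3) + 2*sin(π*x/3)) dx. Term by term:
  ∫_0^3 2*sin(π*x/3) dx = 12/π;  ∫_0^3 -4*x*sin(π*x/3) dx = -36/π.
Sum: 12/π − 36/π = -24/π.
So RHS = -∫_0^3 v(x) φ(x) dx = 24/π.
LHS = RHS, so the identity holds for this test φ.
Moreover u is smooth here and v(x) = u'(x) = 2 - 4*x pointwise, so the identity holds for every test function. Hence v is the weak derivative of u.


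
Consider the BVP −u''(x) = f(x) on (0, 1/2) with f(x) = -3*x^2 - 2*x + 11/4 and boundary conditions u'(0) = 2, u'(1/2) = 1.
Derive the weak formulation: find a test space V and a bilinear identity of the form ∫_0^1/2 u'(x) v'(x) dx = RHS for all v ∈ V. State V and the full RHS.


V = H^1(0, 1/2) (v unrestricted at boundary; u is determined up to an additive constant); weak form: ∫_0^1/2 u'v' dx = ∫_0^1/2 (-3*x^2 - 2*x + 11/4) v dx + v(1/2) − 2·v(0) for all v ∈ V.

Multiply both sides by a test function v and integrate from 0 to 1/2:
  ∫_0^1/2 −u''(x) v(x) dx = ∫_0^1/2 f(x) v(x) dx.
Integrate the LHS by parts once:
  ∫_0^1/2 −u'' v dx = −[u'(x) v(x)]_0^1/2 + ∫_0^1/2 u'(x) v'(x) dx.
Thus ∫_0^1/2 u'(x) v'(x) dx = ∫_0^1/2 f(x) v(x) dx + [u'(x) v(x)]_0^1/2.
Choose V so that boundary terms are either known or forced to vanish.
u has inhomogeneous Neumann u'(0) = 2, u'(1/2) = 1. [u' v]_0^1/2 = (1)·v(1/2) − (2)·v(0) = v(1/2) − 2·v(0). Take V = H^1(0, 1/2); boundary term becomes part of RHS.
Weak formulation: find u (satisfying any essential BC) such that ∫_0^1/2 u'(x) v'(x) dx = ∫_0^1/2 f v dx + v(1/2) − 2·v(0) for all v ∈ V (Neumann data are natural BCs: they enter the RHS as boundary terms).
Substituting f(x) = -3*x^2 - 2*x + 11/4, the right-hand side is ∫_0^1/2 (-3*x^2 - 2*x + 11/4) v dx + v(1/2) − 2·v(0).
Compatibility check (pure Neumann): taking v ≡ 1 ∈ V gives 0 = ∫_0^1/2 f dx + (1) − (2), i.e. ∫_0^1/2 f dx must equal u'(0) − u'(1/2) = 1. Indeed ∫_0^1/2 (-3*x^2 - 2*x + 11/4) dx = 1, so the data are compatible. The solution is then unique only up to an additive constant (fix it e.g. by requiring ∫_0^1/2 u dx = 0).


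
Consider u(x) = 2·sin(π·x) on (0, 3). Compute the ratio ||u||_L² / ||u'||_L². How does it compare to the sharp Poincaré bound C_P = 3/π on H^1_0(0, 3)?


||u||_L² / ||u'||_L² = 1/π < C_P = 3/π.

u(x) = 2·sin(π·x), so u'(x) = 2*π*cos(π*x).
Writing u(x) = A·sin(kπx/L) with A = 2 and k = 3, use ∫_0^L sin²(kπx/L) dx = L/2 and ∫_0^L cos²(kπx/L) dx = L/2.
u² = 4·sin²(π·x) and (u')² = 4*π^2·cos²(π·x), and each of sin², cos² integrates to L/2 = 3/2 over (0, 3).
∫_0^3 u² dx = 6, so ||u||_L² = sqrt(6).
∫_0^3 (u')² dx = 6*π^2, so ||u'||_L² = sqrt(6)*π.
Ratio ||u||_L² / ||u'||_L² = 1/π.
Sharp Poincaré constant on H^1_0(0, 3) is C_P = L/π = 3/π, achieved by sin(π/3·x).
This is the k = 3 harmonic; the ratio L/(kπ) is strictly less than C_P = L/π, consistent with the sharp inequality ||u||_L² ≤ C_P ||u'||_L².


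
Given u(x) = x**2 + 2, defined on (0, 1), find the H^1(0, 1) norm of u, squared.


||u||_{H^1}^2 = 103/15

The H^1 norm (squared) on an interval (0, L) is
  ||u||_{H^1}^2 = ∫_0^L u(x)^2 dx + ∫_0^L u'(x)^2 dx.
Compute u'(x) = 2*x.
Then u(x)^2 = x**4 + 4*x**2 + 4 and u'(x)^2 = 4*x**2.
Integrate each monomial from 0 to 1 using ∫_0^1 c·x^n dx = c·1^(n+1)/(n+1):
  ∫_0^1 u(x)^2 dx = ∫_0^1 (x^4 + 4*x^2 + 4) dx. Term by term:
    ∫_0^1 x^4 dx = 1/5;  ∫_0^1 4*x^2 dx = 4/3;  ∫_0^1 4 dx = 4.
  Sum: 1/5 + 4/3 + 4 = 83/15.
  ∫_0^1 u'(x)^2 dx = ∫_0^1 (4*x^2) dx. Term by term:
    ∫_0^1 4*x^2 dx = 4/3.
Adding: ||u||_{H^1}^2 = 83/15 + 4/3 = 103/15.


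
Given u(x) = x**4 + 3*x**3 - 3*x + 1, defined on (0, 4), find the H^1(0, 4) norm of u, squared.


||u||_{H^1}^2 = 12161608/63

The H^1 norm (squared) on an interval (0, L) is
  ||u||_{H^1}^2 = ∫_0^L u(x)^2 dx + ∫_0^L u'(x)^2 dx.
Compute u'(x) = 4*x**3 + 9*x**2 - 3.
Then u(x)^2 = x**8 + 6*x**7 + 9*x**6 - 6*x**5 - 16*x**4 + 6*x**3 + 9*x**2 - 6*x + 1 and u'(x)^2 = 16*x**6 + 72*x**5 + 81*x**4 - 24*x**3 - 54*x**2 + 9.
Integrate each monomial from 0 to 4 using ∫_0^4 c·x^n dx = c·4^(n+1)/(n+1):
  ∫_0^4 u(x)^2 dx = ∫_0^4 (x^8 + 6*x^7 + 9*x^6 - 6*x^5 - 16*x^4 + 6*x^3 + 9*x^2 - 6*x + 1) dx. Term by term:
    ∫_0^4 x^8 dx = 262144/9;  ∫_0^4 6*x^7 dx = 49152;  ∫_0^4 9*x^6 dx = 147456/7;
    ∫_0^4 -6*x^5 dx = -4096;  ∫_0^4 -16*x^4 dx = -16384/5;  ∫_0^4 6*x^3 dx = 384;
    ∫_0^4 9*x^2 dx = 192;  ∫_0^4 -6*x dx = -48;  ∫_0^4 1 dx = 4.
  Sum: 262144/9 + 49152 + 147456/7 − 4096 − 16384/5 + 384 + 192 − 48 + 4 = 29138588/315.
  ∫_0^4 u'(x)^2 dx = ∫_0^4 (16*x^6 + 72*x^5 + 81*x^4 - 24*x^3 - 54*x^2 + 9) dx. Term by term:
    ∫_0^4 16*x^6 dx = 262144/7;  ∫_0^4 72*x^5 dx = 49152;  ∫_0^4 81*x^4 dx = 82944/5;
    ∫_0^4 -24*x^3 dx = -1536;  ∫_0^4 -54*x^2 dx = -1152;  ∫_0^4 9 dx = 36.
  Sum: 262144/7 + 49152 + 82944/5 − 1536 − 1152 + 36 = 3518828/35.
Adding: ||u||_{H^1}^2 = 29138588/315 + 3518828/35 = 12161608/63.


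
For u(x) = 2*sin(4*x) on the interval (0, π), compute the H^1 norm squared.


||u||_{H^1(0,π)}^2 = 34*π

u'(x) = 8*cos(4*x).
Expand u² and (u')² and integrate term by term on (0, π), using: for integers n ≥ 1, ∫_0^π sin²(nx) dx = ∫_0^π cos²(nx) dx = π/2; for n ≠ n', ∫_0^π sin(nx)sin(n'x) dx = ∫_0^π cos(nx)cos(n'x) dx = 0; and by product-to-sum, ∫_0^π sin(nx)cos(n'x) dx = ½∫_0^π [sin((n+n')x) + sin((n−n')x)] dx, which is 0 when n+n' is even and 2n/(n²−n'²) when n+n' is odd (it need not vanish on (0, π)).
  u² squared terms: (2)²·∫sin(4x)² dx = 4·π/2 = 2*π.
  So ∫_0^π u² dx = 2*π.
  (u')² squared terms: (8)²·∫cos(4x)² dx = 64·π/2 = 32*π.
  So ∫_0^π (u')² dx = 32*π.
||u||_{H^1}^2 = (2*π) + (32*π) = 34*π.


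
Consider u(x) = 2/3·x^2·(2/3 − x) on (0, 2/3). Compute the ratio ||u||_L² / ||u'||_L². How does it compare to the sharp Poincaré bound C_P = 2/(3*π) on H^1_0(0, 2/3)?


||u||_L² / ||u'||_L² = sqrt(14)/21 < C_P = 2/(3*π).

u(x) = 2/3·x^2·(2/3 − x), so u'(x) = 2*x*(4 - 9*x)/9.
u(x) = 2/3·x^2·(2/3 − x) vanishes at x = 0 and x = 2/3, so u ∈ H^1_0(0, 2/3). Differentiate via the product rule and integrate the resulting polynomials term by term.
  ∫_0^2/3 u² dx = ∫_0^2/3 (4*x^6/9 - 16*x^5/27 + 16*x^4/81) dx. Term by term:
    ∫_0^2/3 4*x^6/9 dx = 512/137781;  ∫_0^2/3 -16*x^5/27 dx = -512/59049;  ∫_0^2/3 16*x^4/81 dx = 512/98415.
  Sum: 512/137781 − 512/59049 + 512/98415 = 512/2066715.
  ∫_0^2/3 (u')² dx = ∫_0^2/3 (4*x^4 - 32*x^3/9 + 64*x^2/81) dx. Term by term:
    ∫_0^2/3 4*x^4 dx = 128/1215;  ∫_0^2/3 -32*x^3/9 dx = -128/729;  ∫_0^2/3 64*x^2/81 dx = 512/6561.
  Sum: 128/1215 − 128/729 + 512/6561 = 256/32805.
∫_0^2/3 u² dx = 512/2066715, so ||u||_L² = 16*sqrt(70)/8505.
∫_0^2/3 (u')² dx = 256/32805, so ||u'||_L² = 16*sqrt(5)/405.
Ratio ||u||_L² / ||u'||_L² = sqrt(14)/21.
Sharp Poincaré constant on H^1_0(0, 2/3) is C_P = L/π = 2/(3*π), achieved by sin(3*π/2·x).
A polynomial bump cannot attain the sharp Poincaré constant (only the first sine eigenfunction does), so the ratio is strictly less than C_P, consistent with ||u||_L² ≤ C_P ||u'||_L².


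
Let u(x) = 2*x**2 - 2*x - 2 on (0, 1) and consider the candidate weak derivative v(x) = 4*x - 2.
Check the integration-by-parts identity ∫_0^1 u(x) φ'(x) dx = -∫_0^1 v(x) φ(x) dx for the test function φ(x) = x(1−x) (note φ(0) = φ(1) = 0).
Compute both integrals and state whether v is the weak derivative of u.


LHS = 0, RHS = 0. Yes, v = u' weakly.

u(x) = 2*x**2 - 2*x - 2, classical derivative u'(x) = 4*x - 2.
φ(x) = x(1−x), so φ'(x) = 1 - 2*x.
Note φ(0) = φ(1) = 0, so the boundary term u·φ vanishes.
LHS = ∫_0^1 u(x) φ'(x) dx = ∫_0^1 (-4*x^3 + 6*x^2 + 2*x - 2) dx. Term by term:
  ∫_0^1 -4*x^3 dx = -1;  ∫_0^1 6*x^2 dx = 2;  ∫_0^1 2*x dx = 1;
  ∫_0^1 -2 dx = -2.
Sum: -1 + 2 + 1 − 2 = 0.
So LHS = 0.
∫_0^1 v(x) φ(x) dx = ∫_0^1 (-4*x^3 + 6*x^2 - 2*x) dx. Term by term:
  ∫_0^1 -4*x^3 dx = -1;  ∫_0^1 6*x^2 dx = 2;  ∫_0^1 -2*x dx = -1.
Sum: -1 + 2 − 1 = 0.
So RHS = -∫_0^1 v(x) φ(x) dx = 0.
LHS = RHS, so the identity holds for this test φ.
Moreover u is smooth here and v(x) = u'(x) = 4*x - 2 pointwise, so the identity holds for every test function. Hence v is the weak derivative of u.


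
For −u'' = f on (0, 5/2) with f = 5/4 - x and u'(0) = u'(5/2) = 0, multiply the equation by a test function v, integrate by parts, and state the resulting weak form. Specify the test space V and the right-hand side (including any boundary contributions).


V = H^1(0, 5/2) (no boundary constraint on v; u is determined up to an additive constant); weak form: ∫_0^5/2 u'v' dx = ∫_0^5/2 (5/4 - x) v dx for all v ∈ V.

Multiply both sides by a test function v and integrate from 0 to 5/2:
  ∫_0^5/2 −u''(x) v(x) dx = ∫_0^5/2 f(x) v(x) dx.
Integrate the LHS by parts once:
  ∫_0^5/2 −u'' v dx = −[u'(x) v(x)]_0^5/2 + ∫_0^5/2 u'(x) v'(x) dx.
Thus ∫_0^5/2 u'(x) v'(x) dx = ∫_0^5/2 f(x) v(x) dx + [u'(x) v(x)]_0^5/2.
Choose V so that boundary terms are either known or forced to vanish.
u has homogeneous Neumann: u'(0) = u'(5/2) = 0. So [u' v]_0^5/2 = 0·v(5/2) − 0·v(0) = 0 for any v; take V = H^1(0, 5/2).
Weak formulation: find u (satisfying any essential BC) such that ∫_0^5/2 u'(x) v'(x) dx = ∫_0^5/2 f v dx for all v ∈ V (homogeneous Neumann, so boundary terms vanish).
Substituting f(x) = 5/4 - x, the right-hand side is ∫_0^5/2 (5/4 - x) v dx.
Compatibility check (pure Neumann): taking v ≡ 1 ∈ V gives 0 = ∫_0^5/2 f dx + (0) − (0), i.e. ∫_0^5/2 f dx must equal u'(0) − u'(5/2) = 0. Indeed ∫_0^5/2 (5/4 - x) dx = 0, so the data are compatible. The solution is then unique only up to an additive constant (fix it e.g. by requiring ∫_0^5/2 u dx = 0).


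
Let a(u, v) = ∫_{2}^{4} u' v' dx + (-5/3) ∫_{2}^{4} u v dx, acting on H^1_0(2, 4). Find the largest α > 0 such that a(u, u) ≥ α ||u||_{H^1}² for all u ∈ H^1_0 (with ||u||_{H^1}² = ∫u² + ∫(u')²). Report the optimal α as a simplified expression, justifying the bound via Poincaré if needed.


α = (-20/3 + π^2)/(4 + π^2)

Coercivity of a(·,·) on H^1_0(2, 4) means a(u, u) ≥ α ||u||_{H^1}² for every u ∈ H^1_0.
The interval has length L = 2, and Poincaré/coercivity depend only on L. Here a(u, u) = ∫(u')² + (-5/3)·∫u².
Here c = -5/3 < 0 with |c| < (π/L)² = π^2/4, so coercivity still holds. The condition a(u,u) ≥ α||u||_{H^1}² reads (1−α)∫(u')² ≥ (α−c)∫u². Any admissible α is ≤ 1 (rapidly oscillating u have ∫u²/∫(u')² → 0), and α = 1 would force 0 ≥ (1−c)∫u², impossible since c < 1; so 1−α > 0. By the sharp Poincaré inequality on H^1_0 of an interval of length L, ∫(u')² ≥ (π/L)²∫u² with equality for the first sine mode sin(π(x−x₀)/L) (x₀ the left endpoint), so the inequality holds for all u iff (1−α)(π/L)² ≥ α − c, i.e. α ≤ ((π/L)² + c)/((π/L)² + 1) = (1 + c(L/π)²)/(1 + (L/π)²). (Direct route, valid since c ≤ 0: Poincaré gives c∫u² ≥ c(L/π)²∫(u')², so a(u,u) ≥ (1 + c(L/π)²)∫(u')², while ||u||_{H^1}² ≤ (1 + (L/π)²)∫(u')²; dividing yields the same α.) With (π/L)² = π^2/4 and c = -5/3, the largest admissible constant is α = ((π/L)² + c)/((π/L)² + 1).
Simplifying, α = (-20/3 + π^2)/(4 + π^2).


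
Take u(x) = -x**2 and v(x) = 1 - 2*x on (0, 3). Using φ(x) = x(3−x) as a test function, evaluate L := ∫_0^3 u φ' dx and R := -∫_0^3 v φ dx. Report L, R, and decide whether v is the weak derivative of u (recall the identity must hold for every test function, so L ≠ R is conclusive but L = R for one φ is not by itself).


LHS = 27/2, RHS = 9. No, v is not the weak derivative of u.

u(x) = -x**2, classical derivative u'(x) = -2*x.
φ(x) = x(3−x), so φ'(x) = 3 - 2*x.
Note φ(0) = φ(3) = 0, so the boundary term u·φ vanishes.
LHS = ∫_0^3 u(x) φ'(x) dx = ∫_0^3 (2*x^3 - 3*x^2) dx. Term by term:
  ∫_0^3 2*x^3 dx = 81/2;  ∫_0^3 -3*x^2 dx = -27.
Sum: 81/2 − 27 = 27/2.
So LHS = 27/2.
∫_0^3 v(x) φ(x) dx = ∫_0^3 (2*x^3 - 7*x^2 + 3*x) dx. Term by term:
  ∫_0^3 2*x^3 dx = 81/2;  ∫_0^3 -7*x^2 dx = -63;  ∫_0^3 3*x dx = 27/2.
Sum: 81/2 − 63 + 27/2 = -9.
So RHS = -∫_0^3 v(x) φ(x) dx = 9.
LHS − RHS = 9/2 ≠ 0, so the identity fails.
(For a valid weak derivative the identity must hold for EVERY test function, in particular this one. The failure shows v is NOT the weak derivative of u.)
Correct weak derivative would be u'(x) = -2*x.


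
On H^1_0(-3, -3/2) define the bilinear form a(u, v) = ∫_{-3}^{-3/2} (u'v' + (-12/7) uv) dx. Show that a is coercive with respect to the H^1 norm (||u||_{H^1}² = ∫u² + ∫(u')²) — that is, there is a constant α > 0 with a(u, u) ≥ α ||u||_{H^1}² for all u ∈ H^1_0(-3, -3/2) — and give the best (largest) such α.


α = 4*(-27 + 7*π^2)/(7*(9 + 4*π^2))

Coercivity of a(·,·) on H^1_0(-3, -3/2) means a(u, u) ≥ α ||u||_{H^1}² for every u ∈ H^1_0.
The interval has length L = 3/2, and Poincaré/coercivity depend only on L. Here a(u, u) = ∫(u')² + (-12/7)·∫u².
Here c = -12/7 < 0 with |c| < (π/L)² = 4*π^2/9, so coercivity still holds. The condition a(u,u) ≥ α||u||_{H^1}² reads (1−α)∫(u')² ≥ (α−c)∫u². Any admissible α is ≤ 1 (rapidly oscillating u have ∫u²/∫(u')² → 0), and α = 1 would force 0 ≥ (1−c)∫u², impossible since c < 1; so 1−α > 0. By the sharp Poincaré inequality on H^1_0 of an interval of length L, ∫(u')² ≥ (π/L)²∫u² with equality for the first sine mode sin(π(x−x₀)/L) (x₀ the left endpoint), so the inequality holds for all u iff (1−α)(π/L)² ≥ α − c, i.e. α ≤ ((π/L)² + c)/((π/L)² + 1) = (1 + c(L/π)²)/(1 + (L/π)²). (Direct route, valid since c ≤ 0: Poincaré gives c∫u² ≥ c(L/π)²∫(u')², so a(u,u) ≥ (1 + c(L/π)²)∫(u')², while ||u||_{H^1}² ≤ (1 + (L/π)²)∫(u')²; dividing yields the same α.) With (π/L)² = 4*π^2/9 and c = -12/7, the largest admissible constant is α = ((π/L)² + c)/((π/L)² + 1).
Simplifying, α = 4*(-27 + 7*π^2)/(7*(9 + 4*π^2)).


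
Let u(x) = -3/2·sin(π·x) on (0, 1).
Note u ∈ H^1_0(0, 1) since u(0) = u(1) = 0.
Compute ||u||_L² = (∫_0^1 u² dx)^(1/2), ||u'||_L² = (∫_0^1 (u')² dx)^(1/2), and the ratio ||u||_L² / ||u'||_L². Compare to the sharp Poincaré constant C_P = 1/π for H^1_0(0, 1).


||u||_L² / ||u'||_L² = 1/π = C_P.

u(x) = -3/2·sin(π·x), so u'(x) = -3*π*cos(π*x)/2.
Writing u(x) = A·sin(kπx/L) with A = -3/2 and k = 1, use ∫_0^L sin²(kπx/L) dx = L/2 and ∫_0^L cos²(kπx/L) dx = L/2.
u² = 9/4·sin²(π·x) and (u')² = 9*π^2/4·cos²(π·x), and each of sin², cos² integrates to L/2 = 1/2 over (0, 1).
∫_0^1 u² dx = 9/8, so ||u||_L² = 3*sqrt(2)/4.
∫_0^1 (u')² dx = 9*π^2/8, so ||u'||_L² = 3*sqrt(2)*π/4.
Ratio ||u||_L² / ||u'||_L² = 1/π.
Sharp Poincaré constant on H^1_0(0, 1) is C_P = L/π = 1/π, achieved by sin(π·x).
This is the k = 1 eigenfunction (up to amplitude), so the ratio equals the sharp Poincaré constant exactly.


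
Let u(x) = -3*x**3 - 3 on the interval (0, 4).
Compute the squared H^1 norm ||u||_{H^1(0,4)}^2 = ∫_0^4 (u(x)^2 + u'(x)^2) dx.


||u||_{H^1}^2 = 1359468/35

The H^1 norm (squared) on an interval (0, L) is
  ||u||_{H^1}^2 = ∫_0^L u(x)^2 dx + ∫_0^L u'(x)^2 dx.
Compute u'(x) = -9*x**2.
Then u(x)^2 = 9*x**6 + 18*x**3 + 9 and u'(x)^2 = 81*x**4.
Integrate each monomial from 0 to 4 using ∫_0^4 c·x^n dx = c·4^(n+1)/(n+1):
  ∫_0^4 u(x)^2 dx = ∫_0^4 (9*x^6 + 18*x^3 + 9) dx. Term by term:
    ∫_0^4 9*x^6 dx = 147456/7;  ∫_0^4 18*x^3 dx = 1152;  ∫_0^4 9 dx = 36.
  Sum: 147456/7 + 1152 + 36 = 155772/7.
  ∫_0^4 u'(x)^2 dx = ∫_0^4 (81*x^4) dx. Term by term:
    ∫_0^4 81*x^4 dx = 82944/5.
Adding: ||u||_{H^1}^2 = 155772/7 + 82944/5 = 1359468/35.


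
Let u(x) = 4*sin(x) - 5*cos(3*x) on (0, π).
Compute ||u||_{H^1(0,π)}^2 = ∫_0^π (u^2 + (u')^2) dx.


||u||_{H^1(0,π)}^2 = 141*π

u'(x) = 15*sin(3*x) + 4*cos(x).
Expand u² and (u')² and integrate term by term on (0, π), using: for integers n ≥ 1, ∫_0^π sin²(nx) dx = ∫_0^π cos²(nx) dx = π/2; for n ≠ n', ∫_0^π sin(nx)sin(n'x) dx = ∫_0^π cos(nx)cos(n'x) dx = 0; and by product-to-sum, ∫_0^π sin(nx)cos(n'x) dx = ½∫_0^π [sin((n+n')x) + sin((n−n')x)] dx, which is 0 when n+n' is even and 2n/(n²−n'²) when n+n' is odd (it need not vanish on (0, π)).
  u² squared terms: (-5)²·∫cos(3x)² dx = 25·π/2 = 25*π/2;  (4)²·∫sin(x)² dx = 16·π/2 = 8*π.
  u² cross terms: 2·(-5)·(4)·∫cos(3x)·sin(x) dx = -40·(0) = 0.
  So ∫_0^π u² dx = 25*π/2 + 8*π + 0 = 41*π/2.
  (u')² squared terms: (4)²·∫cos(x)² dx = 16·π/2 = 8*π;  (15)²·∫sin(3x)² dx = 225·π/2 = 225*π/2.
  (u')² cross terms: 2·(4)·(15)·∫cos(x)·sin(3x) dx = 120·(0) = 0.
  So ∫_0^π (u')² dx = 8*π + 225*π/2 + 0 = 241*π/2.
||u||_{H^1}^2 = (41*π/2) + (241*π/2) = 141*π.


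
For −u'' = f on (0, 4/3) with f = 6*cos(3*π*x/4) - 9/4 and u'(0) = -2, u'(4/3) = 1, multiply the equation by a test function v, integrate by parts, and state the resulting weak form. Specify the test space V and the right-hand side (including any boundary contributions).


V = H^1(0, 4/3) (v unrestricted at boundary; u is determined up to an additive constant); weak form: ∫_0^4/3 u'v' dx = ∫_0^4/3 (6*cos(3*π*x/4) - 9/4) v dx + v(4/3) + 2·v(0) for all v ∈ V.

Multiply both sides by a test function v and integrate from 0 to 4/3:
  ∫_0^4/3 −u''(x) v(x) dx = ∫_0^4/3 f(x) v(x) dx.
Integrate the LHS by parts once:
  ∫_0^4/3 −u'' v dx = −[u'(x) v(x)]_0^4/3 + ∫_0^4/3 u'(x) v'(x) dx.
Thus ∫_0^4/3 u'(x) v'(x) dx = ∫_0^4/3 f(x) v(x) dx + [u'(x) v(x)]_0^4/3.
Choose V so that boundary terms are either known or forced to vanish.
u has inhomogeneous Neumann u'(0) = -2, u'(4/3) = 1. [u' v]_0^4/3 = (1)·v(4/3) − (-2)·v(0) = v(4/3) + 2·v(0). Take V = H^1(0, 4/3); boundary term becomes part of RHS.
Weak formulation: find u (satisfying any essential BC) such that ∫_0^4/3 u'(x) v'(x) dx = ∫_0^4/3 f v dx + v(4/3) + 2·v(0) for all v ∈ V (Neumann data are natural BCs: they enter the RHS as boundary terms).
Substituting f(x) = 6*cos(3*π*x/4) - 9/4, the right-hand side is ∫_0^4/3 (6*cos(3*π*x/4) - 9/4) v dx + v(4/3) + 2·v(0).
Compatibility check (pure Neumann): taking v ≡ 1 ∈ V gives 0 = ∫_0^4/3 f dx + (1) − (-2), i.e. ∫_0^4/3 f dx must equal u'(0) − u'(4/3) = -3. Indeed ∫_0^4/3 (6*cos(3*π*x/4) - 9/4) dx = -3, so the data are compatible. The solution is then unique only up to an additive constant (fix it e.g. by requiring ∫_0^4/3 u dx = 0).


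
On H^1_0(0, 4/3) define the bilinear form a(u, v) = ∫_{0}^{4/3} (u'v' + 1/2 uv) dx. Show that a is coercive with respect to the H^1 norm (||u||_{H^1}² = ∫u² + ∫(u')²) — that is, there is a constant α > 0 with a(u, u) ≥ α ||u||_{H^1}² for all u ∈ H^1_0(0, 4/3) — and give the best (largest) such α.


α = (8 + 9*π^2)/(16 + 9*π^2)

Coercivity of a(·,·) on H^1_0(0, 4/3) means a(u, u) ≥ α ||u||_{H^1}² for every u ∈ H^1_0.
The interval has length L = 4/3, and Poincaré/coercivity depend only on L. Here a(u, u) = ∫(u')² + (1/2)·∫u².
Here 0 < c = 1/2 < 1. The condition a(u,u) ≥ α||u||_{H^1}² reads (1−α)∫(u')² ≥ (α−c)∫u². Any admissible α is ≤ 1 (rapidly oscillating u have ∫u²/∫(u')² → 0), and α = 1 would force 0 ≥ (1−c)∫u², impossible since c < 1; so 1−α > 0. By the sharp Poincaré inequality on H^1_0 of an interval of length L, ∫(u')² ≥ (π/L)²∫u² with equality for the first sine mode sin(π(x−x₀)/L) (x₀ the left endpoint), so the inequality holds for all u iff (1−α)(π/L)² ≥ α − c, i.e. α ≤ ((π/L)² + c)/((π/L)² + 1) = (1 + c(L/π)²)/(1 + (L/π)²). With (π/L)² = 9*π^2/16 and c = 1/2, the largest admissible constant is α = ((π/L)² + c)/((π/L)² + 1).
Simplifying, α = (8 + 9*π^2)/(16 + 9*π^2).


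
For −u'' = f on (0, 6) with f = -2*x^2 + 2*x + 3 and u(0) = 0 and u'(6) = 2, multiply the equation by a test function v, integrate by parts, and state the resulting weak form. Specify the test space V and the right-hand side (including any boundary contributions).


V = {v ∈ H^1(0, 6) : v(0) = 0} (test functions vanish at x = 0 where u is specified); weak form: ∫_0^6 u'v' dx = ∫_0^6 (-2*x^2 + 2*x + 3) v dx + 2·v(6) for all v ∈ V.

Multiply both sides by a test function v and integrate from 0 to 6:
  ∫_0^6 −u''(x) v(x) dx = ∫_0^6 f(x) v(x) dx.
Integrate the LHS by parts once:
  ∫_0^6 −u'' v dx = −[u'(x) v(x)]_0^6 + ∫_0^6 u'(x) v'(x) dx.
Thus ∫_0^6 u'(x) v'(x) dx = ∫_0^6 f(x) v(x) dx + [u'(x) v(x)]_0^6.
Choose V so that boundary terms are either known or forced to vanish.
Mixed BC: u(0) = 0 (Dirichlet) and u'(6) = 2 (Neumann). Define V = {v ∈ H^1(0, 6) : v(0) = 0}. Then [u' v]_0^6 = u'(6)·v(6) − u'(0)·0 = 2·v(6).
Weak formulation: find u (satisfying any essential BC) such that ∫_0^6 u'(x) v'(x) dx = ∫_0^6 f v dx + 2·v(6) for all v ∈ V (Dirichlet at 0 absorbed into V; Neumann datum at x = 6 contributes the boundary term).
Substituting f(x) = -2*x^2 + 2*x + 3, the right-hand side is ∫_0^6 (-2*x^2 + 2*x + 3) v dx + 2·v(6).


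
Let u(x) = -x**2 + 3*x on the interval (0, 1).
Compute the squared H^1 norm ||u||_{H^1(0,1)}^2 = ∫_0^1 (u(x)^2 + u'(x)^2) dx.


||u||_{H^1}^2 = 181/30

The H^1 norm (squared) on an interval (0, L) is
  ||u||_{H^1}^2 = ∫_0^L u(x)^2 dx + ∫_0^L u'(x)^2 dx.
Compute u'(x) = 3 - 2*x.
Then u(x)^2 = x**4 - 6*x**3 + 9*x**2 and u'(x)^2 = 4*x**2 - 12*x + 9.
Integrate each monomial from 0 to 1 using ∫_0^1 c·x^n dx = c·1^(n+1)/(n+1):
  ∫_0^1 u(x)^2 dx = ∫_0^1 (x^4 - 6*x^3 + 9*x^2) dx. Term by term:
    ∫_0^1 x^4 dx = 1/5;  ∫_0^1 -6*x^3 dx = -3/2;  ∫_0^1 9*x^2 dx = 3.
  Sum: 1/5 − 3/2 + 3 = 17/10.
  ∫_0^1 u'(x)^2 dx = ∫_0^1 (4*x^2 - 12*x + 9) dx. Term by term:
    ∫_0^1 4*x^2 dx = 4/3;  ∫_0^1 -12*x dx = -6;  ∫_0^1 9 dx = 9.
  Sum: 4/3 − 6 + 9 = 13/3.
Adding: ||u||_{H^1}^2 = 17/10 + 13/3 = 181/30.


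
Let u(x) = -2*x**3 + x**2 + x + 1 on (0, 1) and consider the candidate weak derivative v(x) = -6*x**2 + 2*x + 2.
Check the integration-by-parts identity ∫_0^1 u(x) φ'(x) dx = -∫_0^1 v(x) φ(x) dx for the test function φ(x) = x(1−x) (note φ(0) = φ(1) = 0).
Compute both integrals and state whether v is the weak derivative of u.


LHS = -1/30, RHS = -1/5. No, v is not the weak derivative of u.

u(x) = -2*x**3 + x**2 + x + 1, classical derivative u'(x) = -6*x**2 + 2*x + 1.
φ(x) = x(1−x), so φ'(x) = 1 - 2*x.
Note φ(0) = φ(1) = 0, so the boundary term u·φ vanishes.
LHS = ∫_0^1 u(x) φ'(x) dx = ∫_0^1 (4*x^4 - 4*x^3 - x^2 - x + 1) dx. Term by term:
  ∫_0^1 4*x^4 dx = 4/5;  ∫_0^1 -4*x^3 dx = -1;  ∫_0^1 -x^2 dx = -1/3;
  ∫_0^1 -x dx = -1/2;  ∫_0^1 1 dx = 1.
Sum: 4/5 − 1 − 1/3 − 1/2 + 1 = -1/30.
So LHS = -1/30.
∫_0^1 v(x) φ(x) dx = ∫_0^1 (6*x^4 - 8*x^3 + 2*x) dx. Term by term:
  ∫_0^1 6*x^4 dx = 6/5;  ∫_0^1 -8*x^3 dx = -2;  ∫_0^1 2*x dx = 1.
Sum: 6/5 − 2 + 1 = 1/5.
So RHS = -∫_0^1 v(x) φ(x) dx = -1/5.
LHS − RHS = 1/6 ≠ 0, so the identity fails.
(For a valid weak derivative the identity must hold for EVERY test function, in particular this one. The failure shows v is NOT the weak derivative of u.)
Correct weak derivative would be u'(x) = -6*x**2 + 2*x + 1.


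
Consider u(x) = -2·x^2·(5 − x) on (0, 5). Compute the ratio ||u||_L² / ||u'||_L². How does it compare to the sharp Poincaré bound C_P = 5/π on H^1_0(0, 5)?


||u||_L² / ||u'||_L² = 5*sqrt(14)/14 < C_P = 5/π.

u(x) = -2·x^2·(5 − x), so u'(x) = 2*x*(3*x - 10).
u(x) = -2·x^2·(5 − x) vanishes at x = 0 and x = 5, so u ∈ H^1_0(0, 5). Differentiate via the product rule and integrate the resulting polynomials term by term.
  ∫_0^5 u² dx = ∫_0^5 (4*x^6 - 40*x^5 + 100*x^4) dx. Term by term:
    ∫_0^5 4*x^6 dx = 312500/7;  ∫_0^5 -40*x^5 dx = -312500/3;  ∫_0^5 100*x^4 dx = 62500.
  Sum: 312500/7 − 312500/3 + 62500 = 62500/21.
  ∫_0^5 (u')² dx = ∫_0^5 (36*x^4 - 240*x^3 + 400*x^2) dx. Term by term:
    ∫_0^5 36*x^4 dx = 22500;  ∫_0^5 -240*x^3 dx = -37500;  ∫_0^5 400*x^2 dx = 50000/3.
  Sum: 22500 − 37500 + 50000/3 = 5000/3.
∫_0^5 u² dx = 62500/21, so ||u||_L² = 250*sqrt(21)/21.
∫_0^5 (u')² dx = 5000/3, so ||u'||_L² = 50*sqrt(6)/3.
Ratio ||u||_L² / ||u'||_L² = 5*sqrt(14)/14.
Sharp Poincaré constant on H^1_0(0, 5) is C_P = L/π = 5/π, achieved by sin(π/5·x).
A polynomial bump cannot attain the sharp Poincaré constant (only the first sine eigenfunction does), so the ratio is strictly less than C_P, consistent with ||u||_L² ≤ C_P ||u'||_L².


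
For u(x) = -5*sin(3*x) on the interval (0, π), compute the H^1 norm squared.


||u||_{H^1(0,π)}^2 = 125*π

u'(x) = -15*cos(3*x).
Expand u² and (u')² and integrate term by term on (0, π), using: for integers n ≥ 1, ∫_0^π sin²(nx) dx = ∫_0^π cos²(nx) dx = π/2; for n ≠ n', ∫_0^π sin(nx)sin(n'x) dx = ∫_0^π cos(nx)cos(n'x) dx = 0; and by product-to-sum, ∫_0^π sin(nx)cos(n'x) dx = ½∫_0^π [sin((n+n')x) + sin((n−n')x)] dx, which is 0 when n+n' is even and 2n/(n²−n'²) when n+n' is odd (it need not vanish on (0, π)).
  u² squared terms: (-5)²·∫sin(3x)² dx = 25·π/2 = 25*π/2.
  So ∫_0^π u² dx = 25*π/2.
  (u')² squared terms: (-15)²·∫cos(3x)² dx = 225·π/2 = 225*π/2.
  So ∫_0^π (u')² dx = 225*π/2.
||u||_{H^1}^2 = (25*π/2) + (225*π/2) = 125*π.


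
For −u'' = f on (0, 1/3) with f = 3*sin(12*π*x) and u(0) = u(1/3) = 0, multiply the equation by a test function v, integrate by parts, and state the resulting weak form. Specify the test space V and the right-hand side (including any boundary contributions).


V = H^1_0(0, 1/3) (so v(0) = v(1/3) = 0); weak form: ∫_0^1/3 u'v' dx = ∫_0^1/3 (3*sin(12*π*x)) v dx for all v ∈ V.

Multiply both sides by a test function v and integrate from 0 to 1/3:
  ∫_0^1/3 −u''(x) v(x) dx = ∫_0^1/3 f(x) v(x) dx.
Integrate the LHS by parts once:
  ∫_0^1/3 −u'' v dx = −[u'(x) v(x)]_0^1/3 + ∫_0^1/3 u'(x) v'(x) dx.
Thus ∫_0^1/3 u'(x) v'(x) dx = ∫_0^1/3 f(x) v(x) dx + [u'(x) v(x)]_0^1/3.
Choose V so that boundary terms are either known or forced to vanish.
u is Dirichlet: u(0) = u(1/3) = 0. Let V = H^1_0(0, 1/3); then v(0) = v(1/3) = 0, and [u' v]_0^1/3 = 0.
Weak formulation: find u (satisfying any essential BC) such that ∫_0^1/3 u'(x) v'(x) dx = ∫_0^1/3 f v dx for all v ∈ V.
Substituting f(x) = 3*sin(12*π*x), the right-hand side is ∫_0^1/3 (3*sin(12*π*x)) v dx.


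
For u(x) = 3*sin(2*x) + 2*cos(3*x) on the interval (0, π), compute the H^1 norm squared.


||u||_{H^1(0,π)}^2 = -96 + 85*π/2

u'(x) = -6*sin(3*x) + 6*cos(2*x).
Expand u² and (u')² and integrate term by term on (0, π), using: for integers n ≥ 1, ∫_0^π sin²(nx) dx = ∫_0^π cos²(nx) dx = π/2; for n ≠ n', ∫_0^π sin(nx)sin(n'x) dx = ∫_0^π cos(nx)cos(n'x) dx = 0; and by product-to-sum, ∫_0^π sin(nx)cos(n'x) dx = ½∫_0^π [sin((n+n')x) + sin((n−n')x)] dx, which is 0 when n+n' is even and 2n/(n²−n'²) when n+n' is odd (it need not vanish on (0, π)).
  u² squared terms: (2)²·∫cos(3x)² dx = 4·π/2 = 2*π;  (3)²·∫sin(2x)² dx = 9·π/2 = 9*π/2.
  u² cross terms: 2·(2)·(3)·∫cos(3x)·sin(2x) dx = 12·(-4/5) = -48/5.
  So ∫_0^π u² dx = 2*π + 9*π/2 − 48/5 = -48/5 + 13*π/2.
  (u')² squared terms: (-6)²·∫sin(3x)² dx = 36·π/2 = 18*π;  (6)²·∫cos(2x)² dx = 36·π/2 = 18*π.
  (u')² cross terms: 2·(-6)·(6)·∫sin(3x)·cos(2x) dx = -72·(6/5) = -432/5.
  So ∫_0^π (u')² dx = 18*π + 18*π − 432/5 = -432/5 + 36*π.
||u||_{H^1}^2 = (-48/5 + 13*π/2) + (-432/5 + 36*π) = -96 + 85*π/2.


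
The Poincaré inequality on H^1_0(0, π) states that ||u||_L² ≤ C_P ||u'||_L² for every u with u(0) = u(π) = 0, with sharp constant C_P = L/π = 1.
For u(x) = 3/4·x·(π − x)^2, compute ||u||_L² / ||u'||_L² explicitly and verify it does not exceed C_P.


||u||_L² / ||u'||_L² = sqrt(14)*π/14 < C_P = 1.

u(x) = 3/4·x·(π − x)^2, so u'(x) = 3*(x - π)*(3*x - π)/4.
u(x) = 3/4·x·(π − x)^2 vanishes at x = 0 and x = π, so u ∈ H^1_0(0, π). Differentiate via the product rule and integrate the resulting polynomials term by term.
  ∫_0^π u² dx = ∫_0^π (9*x^6/16 - 9*π*x^5/4 + 27*π^2*x^4/8 - 9*π^3*x^3/4 + 9*π^4*x^2/16) dx. Term by term:
    ∫_0^π 9*x^6/16 dx = 9*π^7/112;  ∫_0^π -9*π*x^5/4 dx = -3*π^7/8;  ∫_0^π 27*π^2*x^4/8 dx = 27*π^7/40;
    ∫_0^π -9*π^3*x^3/4 dx = -9*π^7/16;  ∫_0^π 9*π^4*x^2/16 dx = 3*π^7/16.
  Sum: 9*π^7/112 − 3*π^7/8 + 27*π^7/40 − 9*π^7/16 + 3*π^7/16 = 3*π^7/560.
  ∫_0^π (u')² dx = ∫_0^π (81*x^4/16 - 27*π*x^3/2 + 99*π^2*x^2/8 - 9*π^3*x/2 + 9*π^4/16) dx. Term by term:
    ∫_0^π 81*x^4/16 dx = 81*π^5/80;  ∫_0^π -27*π*x^3/2 dx = -27*π^5/8;  ∫_0^π 99*π^2*x^2/8 dx = 33*π^5/8;
    ∫_0^π -9*π^3*x/2 dx = -9*π^5/4;  ∫_0^π 9*π^4/16 dx = 9*π^5/16.
  Sum: 81*π^5/80 − 27*π^5/8 + 33*π^5/8 − 9*π^5/4 + 9*π^5/16 = 3*π^5/40.
∫_0^π u² dx = 3*π^7/560, so ||u||_L² = sqrt(105)*π^(7/2)/140.
∫_0^π (u')² dx = 3*π^5/40, so ||u'||_L² = sqrt(30)*π^(5/2)/20.
Ratio ||u||_L² / ||u'||_L² = sqrt(14)*π/14.
Sharp Poincaré constant on H^1_0(0, π) is C_P = L/π = 1, achieved by sin(x).
A polynomial bump cannot attain the sharp Poincaré constant (only the first sine eigenfunction does), so the ratio is strictly less than C_P, consistent with ||u||_L² ≤ C_P ||u'||_L².
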